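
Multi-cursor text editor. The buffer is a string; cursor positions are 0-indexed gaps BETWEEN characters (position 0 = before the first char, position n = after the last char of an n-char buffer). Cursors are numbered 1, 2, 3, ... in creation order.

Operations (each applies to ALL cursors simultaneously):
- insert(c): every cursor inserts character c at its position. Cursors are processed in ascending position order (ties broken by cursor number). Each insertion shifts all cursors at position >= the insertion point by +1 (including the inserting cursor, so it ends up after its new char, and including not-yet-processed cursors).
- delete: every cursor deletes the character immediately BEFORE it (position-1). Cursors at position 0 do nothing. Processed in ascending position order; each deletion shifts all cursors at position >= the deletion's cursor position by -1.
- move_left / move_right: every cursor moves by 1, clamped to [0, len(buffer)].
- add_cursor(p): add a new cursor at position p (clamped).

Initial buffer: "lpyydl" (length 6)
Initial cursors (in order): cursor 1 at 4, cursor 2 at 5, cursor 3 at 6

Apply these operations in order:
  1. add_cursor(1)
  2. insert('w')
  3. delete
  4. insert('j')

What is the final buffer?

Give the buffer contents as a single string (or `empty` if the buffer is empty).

Answer: ljpyyjdjlj

Derivation:
After op 1 (add_cursor(1)): buffer="lpyydl" (len 6), cursors c4@1 c1@4 c2@5 c3@6, authorship ......
After op 2 (insert('w')): buffer="lwpyywdwlw" (len 10), cursors c4@2 c1@6 c2@8 c3@10, authorship .4...1.2.3
After op 3 (delete): buffer="lpyydl" (len 6), cursors c4@1 c1@4 c2@5 c3@6, authorship ......
After op 4 (insert('j')): buffer="ljpyyjdjlj" (len 10), cursors c4@2 c1@6 c2@8 c3@10, authorship .4...1.2.3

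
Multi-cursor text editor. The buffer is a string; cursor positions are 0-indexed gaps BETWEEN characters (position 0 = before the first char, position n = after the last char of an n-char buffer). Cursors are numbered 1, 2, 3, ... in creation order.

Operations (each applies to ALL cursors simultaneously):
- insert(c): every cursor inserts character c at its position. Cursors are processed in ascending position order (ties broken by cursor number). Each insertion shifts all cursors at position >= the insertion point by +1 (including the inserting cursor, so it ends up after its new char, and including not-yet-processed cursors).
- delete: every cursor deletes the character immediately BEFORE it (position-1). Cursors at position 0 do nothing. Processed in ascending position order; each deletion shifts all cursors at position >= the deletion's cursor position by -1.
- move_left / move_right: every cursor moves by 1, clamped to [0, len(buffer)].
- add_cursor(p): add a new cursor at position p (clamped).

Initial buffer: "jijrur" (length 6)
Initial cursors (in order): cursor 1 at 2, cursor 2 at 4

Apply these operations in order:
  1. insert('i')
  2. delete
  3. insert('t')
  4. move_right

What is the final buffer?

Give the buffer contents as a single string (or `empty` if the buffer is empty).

Answer: jitjrtur

Derivation:
After op 1 (insert('i')): buffer="jiijriur" (len 8), cursors c1@3 c2@6, authorship ..1..2..
After op 2 (delete): buffer="jijrur" (len 6), cursors c1@2 c2@4, authorship ......
After op 3 (insert('t')): buffer="jitjrtur" (len 8), cursors c1@3 c2@6, authorship ..1..2..
After op 4 (move_right): buffer="jitjrtur" (len 8), cursors c1@4 c2@7, authorship ..1..2..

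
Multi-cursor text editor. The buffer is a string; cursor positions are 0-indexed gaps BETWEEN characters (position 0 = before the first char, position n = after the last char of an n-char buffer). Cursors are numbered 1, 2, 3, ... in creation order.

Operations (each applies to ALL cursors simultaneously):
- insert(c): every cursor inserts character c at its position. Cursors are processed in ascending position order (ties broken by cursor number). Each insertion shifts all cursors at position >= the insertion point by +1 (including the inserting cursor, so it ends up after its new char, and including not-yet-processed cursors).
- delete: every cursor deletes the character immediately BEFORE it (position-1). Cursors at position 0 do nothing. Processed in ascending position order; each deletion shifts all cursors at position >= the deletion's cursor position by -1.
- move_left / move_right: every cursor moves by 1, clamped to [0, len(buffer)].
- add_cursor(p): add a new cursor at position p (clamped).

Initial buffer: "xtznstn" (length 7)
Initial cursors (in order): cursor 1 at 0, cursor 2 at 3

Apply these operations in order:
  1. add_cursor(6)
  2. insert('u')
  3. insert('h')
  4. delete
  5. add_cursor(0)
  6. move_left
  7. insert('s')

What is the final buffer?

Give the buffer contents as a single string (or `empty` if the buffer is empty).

Answer: ssuxtzsunstsun

Derivation:
After op 1 (add_cursor(6)): buffer="xtznstn" (len 7), cursors c1@0 c2@3 c3@6, authorship .......
After op 2 (insert('u')): buffer="uxtzunstun" (len 10), cursors c1@1 c2@5 c3@9, authorship 1...2...3.
After op 3 (insert('h')): buffer="uhxtzuhnstuhn" (len 13), cursors c1@2 c2@7 c3@12, authorship 11...22...33.
After op 4 (delete): buffer="uxtzunstun" (len 10), cursors c1@1 c2@5 c3@9, authorship 1...2...3.
After op 5 (add_cursor(0)): buffer="uxtzunstun" (len 10), cursors c4@0 c1@1 c2@5 c3@9, authorship 1...2...3.
After op 6 (move_left): buffer="uxtzunstun" (len 10), cursors c1@0 c4@0 c2@4 c3@8, authorship 1...2...3.
After op 7 (insert('s')): buffer="ssuxtzsunstsun" (len 14), cursors c1@2 c4@2 c2@7 c3@12, authorship 141...22...33.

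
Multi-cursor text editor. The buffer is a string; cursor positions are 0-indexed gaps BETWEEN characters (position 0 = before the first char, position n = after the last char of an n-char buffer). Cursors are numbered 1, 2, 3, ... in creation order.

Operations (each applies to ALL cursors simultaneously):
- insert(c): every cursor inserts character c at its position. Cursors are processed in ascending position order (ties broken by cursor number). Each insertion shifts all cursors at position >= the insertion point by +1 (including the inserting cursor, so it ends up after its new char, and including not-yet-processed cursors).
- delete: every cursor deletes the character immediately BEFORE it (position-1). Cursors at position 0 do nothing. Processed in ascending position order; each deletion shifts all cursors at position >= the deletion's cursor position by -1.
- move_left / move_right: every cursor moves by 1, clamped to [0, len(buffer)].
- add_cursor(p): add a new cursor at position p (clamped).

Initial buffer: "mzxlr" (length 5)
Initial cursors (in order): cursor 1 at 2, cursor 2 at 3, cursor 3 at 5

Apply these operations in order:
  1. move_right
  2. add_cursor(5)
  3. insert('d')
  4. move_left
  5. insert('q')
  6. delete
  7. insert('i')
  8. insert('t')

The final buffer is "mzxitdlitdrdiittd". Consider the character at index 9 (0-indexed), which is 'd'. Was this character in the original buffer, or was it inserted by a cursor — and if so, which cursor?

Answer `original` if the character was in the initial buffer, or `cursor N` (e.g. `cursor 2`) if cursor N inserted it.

Answer: cursor 2

Derivation:
After op 1 (move_right): buffer="mzxlr" (len 5), cursors c1@3 c2@4 c3@5, authorship .....
After op 2 (add_cursor(5)): buffer="mzxlr" (len 5), cursors c1@3 c2@4 c3@5 c4@5, authorship .....
After op 3 (insert('d')): buffer="mzxdldrdd" (len 9), cursors c1@4 c2@6 c3@9 c4@9, authorship ...1.2.34
After op 4 (move_left): buffer="mzxdldrdd" (len 9), cursors c1@3 c2@5 c3@8 c4@8, authorship ...1.2.34
After op 5 (insert('q')): buffer="mzxqdlqdrdqqd" (len 13), cursors c1@4 c2@7 c3@12 c4@12, authorship ...11.22.3344
After op 6 (delete): buffer="mzxdldrdd" (len 9), cursors c1@3 c2@5 c3@8 c4@8, authorship ...1.2.34
After op 7 (insert('i')): buffer="mzxidlidrdiid" (len 13), cursors c1@4 c2@7 c3@12 c4@12, authorship ...11.22.3344
After op 8 (insert('t')): buffer="mzxitdlitdrdiittd" (len 17), cursors c1@5 c2@9 c3@16 c4@16, authorship ...111.222.334344
Authorship (.=original, N=cursor N): . . . 1 1 1 . 2 2 2 . 3 3 4 3 4 4
Index 9: author = 2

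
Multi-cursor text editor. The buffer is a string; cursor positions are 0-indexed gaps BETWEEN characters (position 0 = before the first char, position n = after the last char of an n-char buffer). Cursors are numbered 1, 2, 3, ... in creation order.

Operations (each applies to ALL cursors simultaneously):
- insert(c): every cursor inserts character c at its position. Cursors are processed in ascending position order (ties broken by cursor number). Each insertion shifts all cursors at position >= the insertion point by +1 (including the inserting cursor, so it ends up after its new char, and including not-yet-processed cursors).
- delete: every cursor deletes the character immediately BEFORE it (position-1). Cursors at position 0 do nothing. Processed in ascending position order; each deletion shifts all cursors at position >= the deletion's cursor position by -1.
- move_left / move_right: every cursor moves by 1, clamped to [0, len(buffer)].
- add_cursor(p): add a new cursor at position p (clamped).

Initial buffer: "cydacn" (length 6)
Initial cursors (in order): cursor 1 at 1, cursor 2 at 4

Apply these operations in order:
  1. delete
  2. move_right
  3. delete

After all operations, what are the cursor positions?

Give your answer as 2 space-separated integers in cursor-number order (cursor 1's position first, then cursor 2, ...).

After op 1 (delete): buffer="ydcn" (len 4), cursors c1@0 c2@2, authorship ....
After op 2 (move_right): buffer="ydcn" (len 4), cursors c1@1 c2@3, authorship ....
After op 3 (delete): buffer="dn" (len 2), cursors c1@0 c2@1, authorship ..

Answer: 0 1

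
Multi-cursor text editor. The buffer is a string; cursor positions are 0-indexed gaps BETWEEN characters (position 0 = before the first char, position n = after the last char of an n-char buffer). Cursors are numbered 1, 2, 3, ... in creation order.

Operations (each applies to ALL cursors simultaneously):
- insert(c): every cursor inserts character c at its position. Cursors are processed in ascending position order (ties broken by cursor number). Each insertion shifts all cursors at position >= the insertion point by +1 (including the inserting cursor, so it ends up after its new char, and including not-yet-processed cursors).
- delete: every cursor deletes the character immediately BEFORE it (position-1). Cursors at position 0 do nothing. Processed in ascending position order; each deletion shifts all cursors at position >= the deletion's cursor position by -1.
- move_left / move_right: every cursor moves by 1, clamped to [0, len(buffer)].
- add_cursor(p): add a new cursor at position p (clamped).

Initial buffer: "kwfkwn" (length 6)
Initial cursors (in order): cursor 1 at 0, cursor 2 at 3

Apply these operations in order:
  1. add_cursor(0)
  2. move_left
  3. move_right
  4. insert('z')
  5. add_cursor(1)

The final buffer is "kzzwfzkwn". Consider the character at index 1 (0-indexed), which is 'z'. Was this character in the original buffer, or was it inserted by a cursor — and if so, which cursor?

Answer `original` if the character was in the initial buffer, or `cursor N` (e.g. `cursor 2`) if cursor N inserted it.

Answer: cursor 1

Derivation:
After op 1 (add_cursor(0)): buffer="kwfkwn" (len 6), cursors c1@0 c3@0 c2@3, authorship ......
After op 2 (move_left): buffer="kwfkwn" (len 6), cursors c1@0 c3@0 c2@2, authorship ......
After op 3 (move_right): buffer="kwfkwn" (len 6), cursors c1@1 c3@1 c2@3, authorship ......
After op 4 (insert('z')): buffer="kzzwfzkwn" (len 9), cursors c1@3 c3@3 c2@6, authorship .13..2...
After op 5 (add_cursor(1)): buffer="kzzwfzkwn" (len 9), cursors c4@1 c1@3 c3@3 c2@6, authorship .13..2...
Authorship (.=original, N=cursor N): . 1 3 . . 2 . . .
Index 1: author = 1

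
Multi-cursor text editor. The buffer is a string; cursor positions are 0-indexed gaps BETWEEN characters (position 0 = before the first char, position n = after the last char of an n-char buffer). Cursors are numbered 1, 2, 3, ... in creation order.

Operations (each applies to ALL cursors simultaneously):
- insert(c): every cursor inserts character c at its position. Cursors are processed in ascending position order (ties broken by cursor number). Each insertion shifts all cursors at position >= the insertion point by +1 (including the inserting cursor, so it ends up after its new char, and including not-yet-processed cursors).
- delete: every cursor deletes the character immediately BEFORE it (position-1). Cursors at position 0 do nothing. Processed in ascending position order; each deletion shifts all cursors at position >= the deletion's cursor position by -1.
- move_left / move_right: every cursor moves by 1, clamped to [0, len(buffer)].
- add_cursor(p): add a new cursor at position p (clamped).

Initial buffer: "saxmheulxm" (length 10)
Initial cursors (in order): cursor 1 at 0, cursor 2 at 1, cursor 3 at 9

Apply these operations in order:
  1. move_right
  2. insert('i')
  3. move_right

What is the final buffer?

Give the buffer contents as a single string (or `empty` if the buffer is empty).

After op 1 (move_right): buffer="saxmheulxm" (len 10), cursors c1@1 c2@2 c3@10, authorship ..........
After op 2 (insert('i')): buffer="siaixmheulxmi" (len 13), cursors c1@2 c2@4 c3@13, authorship .1.2........3
After op 3 (move_right): buffer="siaixmheulxmi" (len 13), cursors c1@3 c2@5 c3@13, authorship .1.2........3

Answer: siaixmheulxmi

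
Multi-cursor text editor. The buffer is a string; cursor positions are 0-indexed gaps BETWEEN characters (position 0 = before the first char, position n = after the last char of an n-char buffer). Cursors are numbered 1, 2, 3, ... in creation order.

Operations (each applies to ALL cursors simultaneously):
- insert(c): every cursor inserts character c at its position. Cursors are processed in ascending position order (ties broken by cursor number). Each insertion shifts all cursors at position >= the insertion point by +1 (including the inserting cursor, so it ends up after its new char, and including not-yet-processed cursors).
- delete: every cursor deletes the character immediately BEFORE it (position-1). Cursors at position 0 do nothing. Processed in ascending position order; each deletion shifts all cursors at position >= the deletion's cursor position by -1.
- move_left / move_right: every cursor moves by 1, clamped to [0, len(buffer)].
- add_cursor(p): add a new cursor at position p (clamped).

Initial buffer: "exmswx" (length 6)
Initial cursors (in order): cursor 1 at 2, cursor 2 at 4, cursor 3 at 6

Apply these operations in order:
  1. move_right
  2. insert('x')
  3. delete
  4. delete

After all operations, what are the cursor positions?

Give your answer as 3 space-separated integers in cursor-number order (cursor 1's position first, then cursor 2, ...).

Answer: 2 3 3

Derivation:
After op 1 (move_right): buffer="exmswx" (len 6), cursors c1@3 c2@5 c3@6, authorship ......
After op 2 (insert('x')): buffer="exmxswxxx" (len 9), cursors c1@4 c2@7 c3@9, authorship ...1..2.3
After op 3 (delete): buffer="exmswx" (len 6), cursors c1@3 c2@5 c3@6, authorship ......
After op 4 (delete): buffer="exs" (len 3), cursors c1@2 c2@3 c3@3, authorship ...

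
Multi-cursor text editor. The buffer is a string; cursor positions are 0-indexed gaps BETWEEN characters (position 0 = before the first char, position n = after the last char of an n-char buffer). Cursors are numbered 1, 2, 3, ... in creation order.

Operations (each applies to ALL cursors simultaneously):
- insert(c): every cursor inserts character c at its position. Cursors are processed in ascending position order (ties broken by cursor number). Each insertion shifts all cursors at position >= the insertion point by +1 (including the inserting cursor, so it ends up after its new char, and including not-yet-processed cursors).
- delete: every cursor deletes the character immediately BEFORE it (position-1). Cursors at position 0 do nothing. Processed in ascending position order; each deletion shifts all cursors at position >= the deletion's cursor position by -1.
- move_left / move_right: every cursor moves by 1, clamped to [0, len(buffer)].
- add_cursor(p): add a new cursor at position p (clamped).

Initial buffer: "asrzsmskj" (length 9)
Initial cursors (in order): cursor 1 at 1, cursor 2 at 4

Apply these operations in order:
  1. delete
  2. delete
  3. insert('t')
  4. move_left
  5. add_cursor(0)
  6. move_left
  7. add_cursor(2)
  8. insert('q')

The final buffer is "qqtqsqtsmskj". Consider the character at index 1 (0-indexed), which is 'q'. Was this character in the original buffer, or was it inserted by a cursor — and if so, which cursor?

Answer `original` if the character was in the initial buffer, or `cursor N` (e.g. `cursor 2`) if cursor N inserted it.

Answer: cursor 3

Derivation:
After op 1 (delete): buffer="srsmskj" (len 7), cursors c1@0 c2@2, authorship .......
After op 2 (delete): buffer="ssmskj" (len 6), cursors c1@0 c2@1, authorship ......
After op 3 (insert('t')): buffer="tstsmskj" (len 8), cursors c1@1 c2@3, authorship 1.2.....
After op 4 (move_left): buffer="tstsmskj" (len 8), cursors c1@0 c2@2, authorship 1.2.....
After op 5 (add_cursor(0)): buffer="tstsmskj" (len 8), cursors c1@0 c3@0 c2@2, authorship 1.2.....
After op 6 (move_left): buffer="tstsmskj" (len 8), cursors c1@0 c3@0 c2@1, authorship 1.2.....
After op 7 (add_cursor(2)): buffer="tstsmskj" (len 8), cursors c1@0 c3@0 c2@1 c4@2, authorship 1.2.....
After op 8 (insert('q')): buffer="qqtqsqtsmskj" (len 12), cursors c1@2 c3@2 c2@4 c4@6, authorship 1312.42.....
Authorship (.=original, N=cursor N): 1 3 1 2 . 4 2 . . . . .
Index 1: author = 3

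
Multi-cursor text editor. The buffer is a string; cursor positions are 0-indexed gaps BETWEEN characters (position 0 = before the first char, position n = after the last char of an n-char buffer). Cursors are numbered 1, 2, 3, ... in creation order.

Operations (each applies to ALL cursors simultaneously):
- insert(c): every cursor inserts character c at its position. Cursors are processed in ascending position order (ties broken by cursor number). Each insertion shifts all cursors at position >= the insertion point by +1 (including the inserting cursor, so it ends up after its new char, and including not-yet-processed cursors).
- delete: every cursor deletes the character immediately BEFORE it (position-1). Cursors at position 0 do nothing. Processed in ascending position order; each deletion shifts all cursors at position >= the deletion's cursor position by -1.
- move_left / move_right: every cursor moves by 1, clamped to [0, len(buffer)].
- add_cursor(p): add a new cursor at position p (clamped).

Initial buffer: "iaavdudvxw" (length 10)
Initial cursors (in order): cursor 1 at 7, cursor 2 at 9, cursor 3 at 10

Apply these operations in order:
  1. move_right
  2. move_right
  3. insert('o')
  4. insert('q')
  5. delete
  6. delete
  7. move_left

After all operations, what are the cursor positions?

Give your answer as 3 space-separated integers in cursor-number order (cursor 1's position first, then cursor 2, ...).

Answer: 8 9 9

Derivation:
After op 1 (move_right): buffer="iaavdudvxw" (len 10), cursors c1@8 c2@10 c3@10, authorship ..........
After op 2 (move_right): buffer="iaavdudvxw" (len 10), cursors c1@9 c2@10 c3@10, authorship ..........
After op 3 (insert('o')): buffer="iaavdudvxowoo" (len 13), cursors c1@10 c2@13 c3@13, authorship .........1.23
After op 4 (insert('q')): buffer="iaavdudvxoqwooqq" (len 16), cursors c1@11 c2@16 c3@16, authorship .........11.2323
After op 5 (delete): buffer="iaavdudvxowoo" (len 13), cursors c1@10 c2@13 c3@13, authorship .........1.23
After op 6 (delete): buffer="iaavdudvxw" (len 10), cursors c1@9 c2@10 c3@10, authorship ..........
After op 7 (move_left): buffer="iaavdudvxw" (len 10), cursors c1@8 c2@9 c3@9, authorship ..........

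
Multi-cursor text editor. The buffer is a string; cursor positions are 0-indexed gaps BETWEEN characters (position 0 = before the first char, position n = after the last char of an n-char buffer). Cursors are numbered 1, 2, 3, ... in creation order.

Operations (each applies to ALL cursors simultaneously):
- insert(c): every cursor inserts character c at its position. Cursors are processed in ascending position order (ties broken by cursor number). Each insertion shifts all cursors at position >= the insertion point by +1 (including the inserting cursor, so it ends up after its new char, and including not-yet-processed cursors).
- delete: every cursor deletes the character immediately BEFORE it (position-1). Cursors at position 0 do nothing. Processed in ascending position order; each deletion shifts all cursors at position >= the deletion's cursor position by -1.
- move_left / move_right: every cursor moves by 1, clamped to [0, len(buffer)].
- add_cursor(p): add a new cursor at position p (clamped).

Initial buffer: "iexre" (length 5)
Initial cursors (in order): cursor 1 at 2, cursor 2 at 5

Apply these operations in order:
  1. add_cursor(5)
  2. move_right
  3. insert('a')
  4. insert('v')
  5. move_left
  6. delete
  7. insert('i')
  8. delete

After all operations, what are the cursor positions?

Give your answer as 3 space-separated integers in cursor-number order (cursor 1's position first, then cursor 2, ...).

Answer: 3 7 7

Derivation:
After op 1 (add_cursor(5)): buffer="iexre" (len 5), cursors c1@2 c2@5 c3@5, authorship .....
After op 2 (move_right): buffer="iexre" (len 5), cursors c1@3 c2@5 c3@5, authorship .....
After op 3 (insert('a')): buffer="iexareaa" (len 8), cursors c1@4 c2@8 c3@8, authorship ...1..23
After op 4 (insert('v')): buffer="iexavreaavv" (len 11), cursors c1@5 c2@11 c3@11, authorship ...11..2323
After op 5 (move_left): buffer="iexavreaavv" (len 11), cursors c1@4 c2@10 c3@10, authorship ...11..2323
After op 6 (delete): buffer="iexvreav" (len 8), cursors c1@3 c2@7 c3@7, authorship ...1..23
After op 7 (insert('i')): buffer="iexivreaiiv" (len 11), cursors c1@4 c2@10 c3@10, authorship ...11..2233
After op 8 (delete): buffer="iexvreav" (len 8), cursors c1@3 c2@7 c3@7, authorship ...1..23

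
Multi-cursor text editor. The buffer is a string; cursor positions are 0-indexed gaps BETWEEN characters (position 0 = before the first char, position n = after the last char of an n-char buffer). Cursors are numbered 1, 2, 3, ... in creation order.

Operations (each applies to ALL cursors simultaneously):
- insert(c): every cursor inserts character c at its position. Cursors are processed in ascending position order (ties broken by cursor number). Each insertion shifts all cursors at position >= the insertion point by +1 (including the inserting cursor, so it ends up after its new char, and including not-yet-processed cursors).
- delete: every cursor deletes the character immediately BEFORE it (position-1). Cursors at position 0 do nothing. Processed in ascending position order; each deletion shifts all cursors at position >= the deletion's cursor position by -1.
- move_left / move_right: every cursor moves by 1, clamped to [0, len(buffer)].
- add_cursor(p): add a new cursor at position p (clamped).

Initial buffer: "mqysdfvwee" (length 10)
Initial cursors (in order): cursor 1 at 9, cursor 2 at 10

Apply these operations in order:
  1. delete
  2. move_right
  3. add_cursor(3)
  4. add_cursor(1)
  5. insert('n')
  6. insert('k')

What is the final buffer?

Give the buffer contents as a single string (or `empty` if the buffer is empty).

After op 1 (delete): buffer="mqysdfvw" (len 8), cursors c1@8 c2@8, authorship ........
After op 2 (move_right): buffer="mqysdfvw" (len 8), cursors c1@8 c2@8, authorship ........
After op 3 (add_cursor(3)): buffer="mqysdfvw" (len 8), cursors c3@3 c1@8 c2@8, authorship ........
After op 4 (add_cursor(1)): buffer="mqysdfvw" (len 8), cursors c4@1 c3@3 c1@8 c2@8, authorship ........
After op 5 (insert('n')): buffer="mnqynsdfvwnn" (len 12), cursors c4@2 c3@5 c1@12 c2@12, authorship .4..3.....12
After op 6 (insert('k')): buffer="mnkqynksdfvwnnkk" (len 16), cursors c4@3 c3@7 c1@16 c2@16, authorship .44..33.....1212

Answer: mnkqynksdfvwnnkk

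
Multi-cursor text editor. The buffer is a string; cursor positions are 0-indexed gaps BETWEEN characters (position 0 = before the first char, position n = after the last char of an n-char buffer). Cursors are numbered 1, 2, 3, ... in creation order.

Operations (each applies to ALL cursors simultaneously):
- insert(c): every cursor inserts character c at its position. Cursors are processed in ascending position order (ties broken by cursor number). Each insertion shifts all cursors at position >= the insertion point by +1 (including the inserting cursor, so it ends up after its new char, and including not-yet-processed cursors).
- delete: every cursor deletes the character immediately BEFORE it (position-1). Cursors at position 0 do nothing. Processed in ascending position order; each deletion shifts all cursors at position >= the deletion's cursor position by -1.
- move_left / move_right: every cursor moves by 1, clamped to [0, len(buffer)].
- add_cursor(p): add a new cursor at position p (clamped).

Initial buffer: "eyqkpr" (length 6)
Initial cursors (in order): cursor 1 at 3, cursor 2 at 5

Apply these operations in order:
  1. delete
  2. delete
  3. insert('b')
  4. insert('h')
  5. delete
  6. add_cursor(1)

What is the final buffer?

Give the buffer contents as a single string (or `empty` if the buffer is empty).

After op 1 (delete): buffer="eykr" (len 4), cursors c1@2 c2@3, authorship ....
After op 2 (delete): buffer="er" (len 2), cursors c1@1 c2@1, authorship ..
After op 3 (insert('b')): buffer="ebbr" (len 4), cursors c1@3 c2@3, authorship .12.
After op 4 (insert('h')): buffer="ebbhhr" (len 6), cursors c1@5 c2@5, authorship .1212.
After op 5 (delete): buffer="ebbr" (len 4), cursors c1@3 c2@3, authorship .12.
After op 6 (add_cursor(1)): buffer="ebbr" (len 4), cursors c3@1 c1@3 c2@3, authorship .12.

Answer: ebbr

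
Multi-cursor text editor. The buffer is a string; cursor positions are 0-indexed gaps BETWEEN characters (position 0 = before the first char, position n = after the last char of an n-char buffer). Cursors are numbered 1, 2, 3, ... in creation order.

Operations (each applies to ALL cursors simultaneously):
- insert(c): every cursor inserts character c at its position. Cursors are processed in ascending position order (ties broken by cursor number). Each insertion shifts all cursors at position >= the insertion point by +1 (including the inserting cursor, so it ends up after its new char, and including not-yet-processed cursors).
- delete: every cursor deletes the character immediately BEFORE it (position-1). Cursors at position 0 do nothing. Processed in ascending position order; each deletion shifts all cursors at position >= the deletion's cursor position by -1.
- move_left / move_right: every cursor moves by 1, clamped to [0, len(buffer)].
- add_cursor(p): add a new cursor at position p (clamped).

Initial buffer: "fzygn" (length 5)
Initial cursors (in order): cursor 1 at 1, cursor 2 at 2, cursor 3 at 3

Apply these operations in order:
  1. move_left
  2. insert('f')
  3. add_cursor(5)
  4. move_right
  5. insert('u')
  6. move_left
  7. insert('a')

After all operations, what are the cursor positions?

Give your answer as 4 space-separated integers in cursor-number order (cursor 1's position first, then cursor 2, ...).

After op 1 (move_left): buffer="fzygn" (len 5), cursors c1@0 c2@1 c3@2, authorship .....
After op 2 (insert('f')): buffer="fffzfygn" (len 8), cursors c1@1 c2@3 c3@5, authorship 1.2.3...
After op 3 (add_cursor(5)): buffer="fffzfygn" (len 8), cursors c1@1 c2@3 c3@5 c4@5, authorship 1.2.3...
After op 4 (move_right): buffer="fffzfygn" (len 8), cursors c1@2 c2@4 c3@6 c4@6, authorship 1.2.3...
After op 5 (insert('u')): buffer="ffufzufyuugn" (len 12), cursors c1@3 c2@6 c3@10 c4@10, authorship 1.12.23.34..
After op 6 (move_left): buffer="ffufzufyuugn" (len 12), cursors c1@2 c2@5 c3@9 c4@9, authorship 1.12.23.34..
After op 7 (insert('a')): buffer="ffaufzaufyuaaugn" (len 16), cursors c1@3 c2@7 c3@13 c4@13, authorship 1.112.223.3344..

Answer: 3 7 13 13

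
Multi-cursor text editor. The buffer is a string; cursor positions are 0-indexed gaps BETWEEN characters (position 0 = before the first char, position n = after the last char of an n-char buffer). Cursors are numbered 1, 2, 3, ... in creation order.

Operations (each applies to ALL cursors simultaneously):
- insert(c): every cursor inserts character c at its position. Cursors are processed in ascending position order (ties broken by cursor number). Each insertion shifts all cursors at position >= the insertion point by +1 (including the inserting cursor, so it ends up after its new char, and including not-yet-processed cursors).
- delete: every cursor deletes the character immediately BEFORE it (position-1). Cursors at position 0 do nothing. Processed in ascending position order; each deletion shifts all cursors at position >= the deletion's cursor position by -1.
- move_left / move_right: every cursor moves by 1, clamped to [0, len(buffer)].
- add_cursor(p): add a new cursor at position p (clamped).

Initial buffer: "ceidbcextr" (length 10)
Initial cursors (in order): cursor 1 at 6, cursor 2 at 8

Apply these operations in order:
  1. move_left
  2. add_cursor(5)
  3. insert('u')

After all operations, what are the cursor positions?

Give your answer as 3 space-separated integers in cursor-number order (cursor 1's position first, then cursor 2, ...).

After op 1 (move_left): buffer="ceidbcextr" (len 10), cursors c1@5 c2@7, authorship ..........
After op 2 (add_cursor(5)): buffer="ceidbcextr" (len 10), cursors c1@5 c3@5 c2@7, authorship ..........
After op 3 (insert('u')): buffer="ceidbuuceuxtr" (len 13), cursors c1@7 c3@7 c2@10, authorship .....13..2...

Answer: 7 10 7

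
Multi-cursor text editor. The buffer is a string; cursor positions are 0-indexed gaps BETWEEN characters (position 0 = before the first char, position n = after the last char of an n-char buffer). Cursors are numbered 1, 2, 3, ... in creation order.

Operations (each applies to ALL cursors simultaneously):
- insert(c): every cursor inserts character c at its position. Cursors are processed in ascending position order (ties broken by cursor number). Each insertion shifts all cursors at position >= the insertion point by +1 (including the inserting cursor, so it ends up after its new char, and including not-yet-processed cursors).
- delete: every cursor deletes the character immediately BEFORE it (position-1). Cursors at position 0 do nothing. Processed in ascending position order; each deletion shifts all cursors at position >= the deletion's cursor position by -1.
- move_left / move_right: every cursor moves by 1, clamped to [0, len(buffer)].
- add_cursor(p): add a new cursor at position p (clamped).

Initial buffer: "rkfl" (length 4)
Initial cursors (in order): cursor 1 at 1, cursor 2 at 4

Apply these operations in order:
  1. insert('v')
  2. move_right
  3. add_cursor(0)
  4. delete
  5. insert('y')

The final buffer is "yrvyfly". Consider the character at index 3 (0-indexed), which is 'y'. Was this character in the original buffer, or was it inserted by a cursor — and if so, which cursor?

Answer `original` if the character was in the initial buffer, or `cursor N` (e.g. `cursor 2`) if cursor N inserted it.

After op 1 (insert('v')): buffer="rvkflv" (len 6), cursors c1@2 c2@6, authorship .1...2
After op 2 (move_right): buffer="rvkflv" (len 6), cursors c1@3 c2@6, authorship .1...2
After op 3 (add_cursor(0)): buffer="rvkflv" (len 6), cursors c3@0 c1@3 c2@6, authorship .1...2
After op 4 (delete): buffer="rvfl" (len 4), cursors c3@0 c1@2 c2@4, authorship .1..
After op 5 (insert('y')): buffer="yrvyfly" (len 7), cursors c3@1 c1@4 c2@7, authorship 3.11..2
Authorship (.=original, N=cursor N): 3 . 1 1 . . 2
Index 3: author = 1

Answer: cursor 1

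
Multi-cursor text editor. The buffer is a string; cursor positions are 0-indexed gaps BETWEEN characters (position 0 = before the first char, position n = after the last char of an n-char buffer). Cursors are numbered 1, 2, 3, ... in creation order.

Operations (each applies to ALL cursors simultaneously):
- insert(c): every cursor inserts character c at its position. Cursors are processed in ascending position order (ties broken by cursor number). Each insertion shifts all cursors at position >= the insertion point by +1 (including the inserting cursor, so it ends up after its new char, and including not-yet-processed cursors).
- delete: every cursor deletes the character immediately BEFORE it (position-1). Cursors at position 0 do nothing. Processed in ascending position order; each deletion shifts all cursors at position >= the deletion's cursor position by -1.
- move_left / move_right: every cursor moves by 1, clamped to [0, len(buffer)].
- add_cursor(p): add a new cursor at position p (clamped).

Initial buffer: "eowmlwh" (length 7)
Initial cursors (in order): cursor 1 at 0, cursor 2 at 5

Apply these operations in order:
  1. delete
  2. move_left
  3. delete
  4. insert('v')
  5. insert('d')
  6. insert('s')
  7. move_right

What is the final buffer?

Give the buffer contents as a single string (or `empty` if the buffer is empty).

After op 1 (delete): buffer="eowmwh" (len 6), cursors c1@0 c2@4, authorship ......
After op 2 (move_left): buffer="eowmwh" (len 6), cursors c1@0 c2@3, authorship ......
After op 3 (delete): buffer="eomwh" (len 5), cursors c1@0 c2@2, authorship .....
After op 4 (insert('v')): buffer="veovmwh" (len 7), cursors c1@1 c2@4, authorship 1..2...
After op 5 (insert('d')): buffer="vdeovdmwh" (len 9), cursors c1@2 c2@6, authorship 11..22...
After op 6 (insert('s')): buffer="vdseovdsmwh" (len 11), cursors c1@3 c2@8, authorship 111..222...
After op 7 (move_right): buffer="vdseovdsmwh" (len 11), cursors c1@4 c2@9, authorship 111..222...

Answer: vdseovdsmwh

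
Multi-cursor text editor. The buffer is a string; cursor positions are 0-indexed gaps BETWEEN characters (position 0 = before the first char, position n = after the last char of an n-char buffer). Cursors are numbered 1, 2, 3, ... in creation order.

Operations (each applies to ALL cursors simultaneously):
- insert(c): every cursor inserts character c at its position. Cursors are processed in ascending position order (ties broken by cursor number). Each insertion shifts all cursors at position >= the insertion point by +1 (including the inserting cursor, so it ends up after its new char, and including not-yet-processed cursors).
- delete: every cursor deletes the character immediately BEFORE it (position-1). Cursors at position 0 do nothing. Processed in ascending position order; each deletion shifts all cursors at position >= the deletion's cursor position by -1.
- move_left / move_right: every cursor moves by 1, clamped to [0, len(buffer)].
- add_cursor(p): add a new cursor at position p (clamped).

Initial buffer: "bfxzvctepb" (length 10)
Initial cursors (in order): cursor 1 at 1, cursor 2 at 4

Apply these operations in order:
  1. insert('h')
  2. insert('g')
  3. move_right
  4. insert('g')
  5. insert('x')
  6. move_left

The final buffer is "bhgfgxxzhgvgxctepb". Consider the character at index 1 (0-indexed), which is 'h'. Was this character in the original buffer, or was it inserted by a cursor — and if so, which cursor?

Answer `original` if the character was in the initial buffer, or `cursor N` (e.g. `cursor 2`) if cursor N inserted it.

Answer: cursor 1

Derivation:
After op 1 (insert('h')): buffer="bhfxzhvctepb" (len 12), cursors c1@2 c2@6, authorship .1...2......
After op 2 (insert('g')): buffer="bhgfxzhgvctepb" (len 14), cursors c1@3 c2@8, authorship .11...22......
After op 3 (move_right): buffer="bhgfxzhgvctepb" (len 14), cursors c1@4 c2@9, authorship .11...22......
After op 4 (insert('g')): buffer="bhgfgxzhgvgctepb" (len 16), cursors c1@5 c2@11, authorship .11.1..22.2.....
After op 5 (insert('x')): buffer="bhgfgxxzhgvgxctepb" (len 18), cursors c1@6 c2@13, authorship .11.11..22.22.....
After op 6 (move_left): buffer="bhgfgxxzhgvgxctepb" (len 18), cursors c1@5 c2@12, authorship .11.11..22.22.....
Authorship (.=original, N=cursor N): . 1 1 . 1 1 . . 2 2 . 2 2 . . . . .
Index 1: author = 1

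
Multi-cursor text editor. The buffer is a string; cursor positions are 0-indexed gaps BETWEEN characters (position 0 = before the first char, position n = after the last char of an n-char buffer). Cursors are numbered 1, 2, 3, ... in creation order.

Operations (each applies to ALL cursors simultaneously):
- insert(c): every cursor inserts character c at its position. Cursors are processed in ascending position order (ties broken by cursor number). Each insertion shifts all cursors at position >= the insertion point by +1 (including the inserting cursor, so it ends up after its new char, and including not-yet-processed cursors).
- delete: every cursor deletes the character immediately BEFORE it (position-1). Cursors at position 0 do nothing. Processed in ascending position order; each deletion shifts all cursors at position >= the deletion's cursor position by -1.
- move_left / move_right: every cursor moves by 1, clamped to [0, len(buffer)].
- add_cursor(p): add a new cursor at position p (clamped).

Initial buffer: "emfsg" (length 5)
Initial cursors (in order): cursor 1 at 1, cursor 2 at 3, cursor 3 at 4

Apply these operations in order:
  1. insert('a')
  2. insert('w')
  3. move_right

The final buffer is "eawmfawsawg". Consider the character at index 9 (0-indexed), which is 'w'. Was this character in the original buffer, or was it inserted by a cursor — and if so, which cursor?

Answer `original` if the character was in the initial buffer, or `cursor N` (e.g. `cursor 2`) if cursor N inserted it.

Answer: cursor 3

Derivation:
After op 1 (insert('a')): buffer="eamfasag" (len 8), cursors c1@2 c2@5 c3@7, authorship .1..2.3.
After op 2 (insert('w')): buffer="eawmfawsawg" (len 11), cursors c1@3 c2@7 c3@10, authorship .11..22.33.
After op 3 (move_right): buffer="eawmfawsawg" (len 11), cursors c1@4 c2@8 c3@11, authorship .11..22.33.
Authorship (.=original, N=cursor N): . 1 1 . . 2 2 . 3 3 .
Index 9: author = 3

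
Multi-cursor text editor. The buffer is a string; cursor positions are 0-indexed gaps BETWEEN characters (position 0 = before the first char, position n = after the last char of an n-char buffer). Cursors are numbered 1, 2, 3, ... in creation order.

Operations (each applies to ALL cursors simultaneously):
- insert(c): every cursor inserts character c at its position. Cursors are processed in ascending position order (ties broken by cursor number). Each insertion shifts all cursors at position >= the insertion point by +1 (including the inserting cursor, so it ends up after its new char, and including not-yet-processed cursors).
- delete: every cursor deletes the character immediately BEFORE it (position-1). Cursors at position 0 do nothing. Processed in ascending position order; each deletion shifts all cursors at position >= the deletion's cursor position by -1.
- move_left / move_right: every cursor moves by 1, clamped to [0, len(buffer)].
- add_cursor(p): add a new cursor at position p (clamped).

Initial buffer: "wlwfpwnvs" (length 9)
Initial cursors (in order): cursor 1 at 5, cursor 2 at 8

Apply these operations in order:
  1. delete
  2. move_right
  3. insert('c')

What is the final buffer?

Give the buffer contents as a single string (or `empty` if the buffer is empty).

Answer: wlwfwcnsc

Derivation:
After op 1 (delete): buffer="wlwfwns" (len 7), cursors c1@4 c2@6, authorship .......
After op 2 (move_right): buffer="wlwfwns" (len 7), cursors c1@5 c2@7, authorship .......
After op 3 (insert('c')): buffer="wlwfwcnsc" (len 9), cursors c1@6 c2@9, authorship .....1..2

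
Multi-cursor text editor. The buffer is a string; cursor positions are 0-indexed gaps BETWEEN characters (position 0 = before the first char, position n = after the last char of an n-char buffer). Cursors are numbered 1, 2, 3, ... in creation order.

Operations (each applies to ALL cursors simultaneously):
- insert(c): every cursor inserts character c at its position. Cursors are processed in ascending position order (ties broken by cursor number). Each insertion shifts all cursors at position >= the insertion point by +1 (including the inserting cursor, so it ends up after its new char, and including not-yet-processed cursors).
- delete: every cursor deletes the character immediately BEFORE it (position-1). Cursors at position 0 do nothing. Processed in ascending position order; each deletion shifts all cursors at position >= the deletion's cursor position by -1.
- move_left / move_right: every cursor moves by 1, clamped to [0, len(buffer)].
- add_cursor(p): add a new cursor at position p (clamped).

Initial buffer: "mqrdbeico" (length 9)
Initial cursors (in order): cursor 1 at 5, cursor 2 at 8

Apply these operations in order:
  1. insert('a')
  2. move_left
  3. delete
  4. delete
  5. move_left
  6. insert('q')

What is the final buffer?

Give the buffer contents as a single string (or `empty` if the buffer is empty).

Answer: mqqraqeao

Derivation:
After op 1 (insert('a')): buffer="mqrdbaeicao" (len 11), cursors c1@6 c2@10, authorship .....1...2.
After op 2 (move_left): buffer="mqrdbaeicao" (len 11), cursors c1@5 c2@9, authorship .....1...2.
After op 3 (delete): buffer="mqrdaeiao" (len 9), cursors c1@4 c2@7, authorship ....1..2.
After op 4 (delete): buffer="mqraeao" (len 7), cursors c1@3 c2@5, authorship ...1.2.
After op 5 (move_left): buffer="mqraeao" (len 7), cursors c1@2 c2@4, authorship ...1.2.
After op 6 (insert('q')): buffer="mqqraqeao" (len 9), cursors c1@3 c2@6, authorship ..1.12.2.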